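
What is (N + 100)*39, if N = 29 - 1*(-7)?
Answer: 5304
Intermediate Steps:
N = 36 (N = 29 + 7 = 36)
(N + 100)*39 = (36 + 100)*39 = 136*39 = 5304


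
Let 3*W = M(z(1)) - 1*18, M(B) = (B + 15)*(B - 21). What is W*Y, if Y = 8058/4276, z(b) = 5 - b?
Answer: -457963/2138 ≈ -214.20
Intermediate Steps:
M(B) = (-21 + B)*(15 + B) (M(B) = (15 + B)*(-21 + B) = (-21 + B)*(15 + B))
Y = 4029/2138 (Y = 8058*(1/4276) = 4029/2138 ≈ 1.8845)
W = -341/3 (W = ((-315 + (5 - 1*1)² - 6*(5 - 1*1)) - 1*18)/3 = ((-315 + (5 - 1)² - 6*(5 - 1)) - 18)/3 = ((-315 + 4² - 6*4) - 18)/3 = ((-315 + 16 - 24) - 18)/3 = (-323 - 18)/3 = (⅓)*(-341) = -341/3 ≈ -113.67)
W*Y = -341/3*4029/2138 = -457963/2138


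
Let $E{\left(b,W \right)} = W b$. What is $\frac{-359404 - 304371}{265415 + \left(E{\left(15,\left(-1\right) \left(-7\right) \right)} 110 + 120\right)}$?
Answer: $- \frac{132755}{55417} \approx -2.3956$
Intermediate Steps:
$\frac{-359404 - 304371}{265415 + \left(E{\left(15,\left(-1\right) \left(-7\right) \right)} 110 + 120\right)} = \frac{-359404 - 304371}{265415 + \left(\left(-1\right) \left(-7\right) 15 \cdot 110 + 120\right)} = - \frac{663775}{265415 + \left(7 \cdot 15 \cdot 110 + 120\right)} = - \frac{663775}{265415 + \left(105 \cdot 110 + 120\right)} = - \frac{663775}{265415 + \left(11550 + 120\right)} = - \frac{663775}{265415 + 11670} = - \frac{663775}{277085} = \left(-663775\right) \frac{1}{277085} = - \frac{132755}{55417}$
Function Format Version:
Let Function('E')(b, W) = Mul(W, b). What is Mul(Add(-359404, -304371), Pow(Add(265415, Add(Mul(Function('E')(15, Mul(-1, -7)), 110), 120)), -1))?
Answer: Rational(-132755, 55417) ≈ -2.3956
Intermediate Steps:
Mul(Add(-359404, -304371), Pow(Add(265415, Add(Mul(Function('E')(15, Mul(-1, -7)), 110), 120)), -1)) = Mul(Add(-359404, -304371), Pow(Add(265415, Add(Mul(Mul(Mul(-1, -7), 15), 110), 120)), -1)) = Mul(-663775, Pow(Add(265415, Add(Mul(Mul(7, 15), 110), 120)), -1)) = Mul(-663775, Pow(Add(265415, Add(Mul(105, 110), 120)), -1)) = Mul(-663775, Pow(Add(265415, Add(11550, 120)), -1)) = Mul(-663775, Pow(Add(265415, 11670), -1)) = Mul(-663775, Pow(277085, -1)) = Mul(-663775, Rational(1, 277085)) = Rational(-132755, 55417)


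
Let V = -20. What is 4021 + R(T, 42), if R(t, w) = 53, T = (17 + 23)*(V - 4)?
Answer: 4074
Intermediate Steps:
T = -960 (T = (17 + 23)*(-20 - 4) = 40*(-24) = -960)
4021 + R(T, 42) = 4021 + 53 = 4074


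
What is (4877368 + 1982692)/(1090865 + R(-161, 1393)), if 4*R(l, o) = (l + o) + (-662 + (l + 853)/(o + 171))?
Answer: 10729133840/1706335903 ≈ 6.2878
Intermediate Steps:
R(l, o) = -331/2 + l/4 + o/4 + (853 + l)/(4*(171 + o)) (R(l, o) = ((l + o) + (-662 + (l + 853)/(o + 171)))/4 = ((l + o) + (-662 + (853 + l)/(171 + o)))/4 = (-662 + l + o + (853 + l)/(171 + o))/4 = -331/2 + l/4 + o/4 + (853 + l)/(4*(171 + o)))
(4877368 + 1982692)/(1090865 + R(-161, 1393)) = (4877368 + 1982692)/(1090865 + (-112349 + 1393² - 491*1393 + 172*(-161) - 161*1393)/(4*(171 + 1393))) = 6860060/(1090865 + (¼)*(-112349 + 1940449 - 683963 - 27692 - 224273)/1564) = 6860060/(1090865 + (¼)*(1/1564)*892172) = 6860060/(1090865 + 223043/1564) = 6860060/(1706335903/1564) = 6860060*(1564/1706335903) = 10729133840/1706335903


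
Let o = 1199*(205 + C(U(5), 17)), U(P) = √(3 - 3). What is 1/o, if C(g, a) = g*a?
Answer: 1/245795 ≈ 4.0684e-6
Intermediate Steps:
U(P) = 0 (U(P) = √0 = 0)
C(g, a) = a*g
o = 245795 (o = 1199*(205 + 17*0) = 1199*(205 + 0) = 1199*205 = 245795)
1/o = 1/245795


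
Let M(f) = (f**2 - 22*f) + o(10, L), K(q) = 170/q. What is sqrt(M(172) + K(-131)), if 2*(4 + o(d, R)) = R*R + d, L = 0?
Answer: 3*sqrt(49194299)/131 ≈ 160.62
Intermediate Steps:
o(d, R) = -4 + d/2 + R**2/2 (o(d, R) = -4 + (R*R + d)/2 = -4 + (R**2 + d)/2 = -4 + (d + R**2)/2 = -4 + (d/2 + R**2/2) = -4 + d/2 + R**2/2)
M(f) = 1 + f**2 - 22*f (M(f) = (f**2 - 22*f) + (-4 + (1/2)*10 + (1/2)*0**2) = (f**2 - 22*f) + (-4 + 5 + (1/2)*0) = (f**2 - 22*f) + (-4 + 5 + 0) = (f**2 - 22*f) + 1 = 1 + f**2 - 22*f)
sqrt(M(172) + K(-131)) = sqrt((1 + 172**2 - 22*172) + 170/(-131)) = sqrt((1 + 29584 - 3784) + 170*(-1/131)) = sqrt(25801 - 170/131) = sqrt(3379761/131) = 3*sqrt(49194299)/131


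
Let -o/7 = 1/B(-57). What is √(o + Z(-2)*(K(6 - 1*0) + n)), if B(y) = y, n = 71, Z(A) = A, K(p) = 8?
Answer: I*√512943/57 ≈ 12.565*I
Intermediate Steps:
o = 7/57 (o = -7/(-57) = -7*(-1/57) = 7/57 ≈ 0.12281)
√(o + Z(-2)*(K(6 - 1*0) + n)) = √(7/57 - 2*(8 + 71)) = √(7/57 - 2*79) = √(7/57 - 158) = √(-8999/57) = I*√512943/57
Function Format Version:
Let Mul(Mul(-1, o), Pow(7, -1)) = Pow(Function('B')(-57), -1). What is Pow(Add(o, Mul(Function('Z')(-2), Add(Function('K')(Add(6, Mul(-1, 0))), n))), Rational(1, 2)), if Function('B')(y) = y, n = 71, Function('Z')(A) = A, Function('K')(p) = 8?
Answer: Mul(Rational(1, 57), I, Pow(512943, Rational(1, 2))) ≈ Mul(12.565, I)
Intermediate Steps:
o = Rational(7, 57) (o = Mul(-7, Pow(-57, -1)) = Mul(-7, Rational(-1, 57)) = Rational(7, 57) ≈ 0.12281)
Pow(Add(o, Mul(Function('Z')(-2), Add(Function('K')(Add(6, Mul(-1, 0))), n))), Rational(1, 2)) = Pow(Add(Rational(7, 57), Mul(-2, Add(8, 71))), Rational(1, 2)) = Pow(Add(Rational(7, 57), Mul(-2, 79)), Rational(1, 2)) = Pow(Add(Rational(7, 57), -158), Rational(1, 2)) = Pow(Rational(-8999, 57), Rational(1, 2)) = Mul(Rational(1, 57), I, Pow(512943, Rational(1, 2)))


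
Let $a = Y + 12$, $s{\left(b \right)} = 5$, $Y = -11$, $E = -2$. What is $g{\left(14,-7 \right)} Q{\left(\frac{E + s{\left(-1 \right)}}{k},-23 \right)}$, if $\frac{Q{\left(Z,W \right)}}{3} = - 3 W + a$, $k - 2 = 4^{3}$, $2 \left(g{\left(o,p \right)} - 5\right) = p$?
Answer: $315$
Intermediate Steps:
$a = 1$ ($a = -11 + 12 = 1$)
$g{\left(o,p \right)} = 5 + \frac{p}{2}$
$k = 66$ ($k = 2 + 4^{3} = 2 + 64 = 66$)
$Q{\left(Z,W \right)} = 3 - 9 W$ ($Q{\left(Z,W \right)} = 3 \left(- 3 W + 1\right) = 3 \left(1 - 3 W\right) = 3 - 9 W$)
$g{\left(14,-7 \right)} Q{\left(\frac{E + s{\left(-1 \right)}}{k},-23 \right)} = \left(5 + \frac{1}{2} \left(-7\right)\right) \left(3 - -207\right) = \left(5 - \frac{7}{2}\right) \left(3 + 207\right) = \frac{3}{2} \cdot 210 = 315$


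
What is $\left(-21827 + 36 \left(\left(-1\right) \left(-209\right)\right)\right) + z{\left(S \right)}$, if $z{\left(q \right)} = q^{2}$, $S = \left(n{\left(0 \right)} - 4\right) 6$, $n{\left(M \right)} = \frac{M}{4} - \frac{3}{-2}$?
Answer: $-14078$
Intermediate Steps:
$n{\left(M \right)} = \frac{3}{2} + \frac{M}{4}$ ($n{\left(M \right)} = M \frac{1}{4} - - \frac{3}{2} = \frac{M}{4} + \frac{3}{2} = \frac{3}{2} + \frac{M}{4}$)
$S = -15$ ($S = \left(\left(\frac{3}{2} + \frac{1}{4} \cdot 0\right) - 4\right) 6 = \left(\left(\frac{3}{2} + 0\right) - 4\right) 6 = \left(\frac{3}{2} - 4\right) 6 = \left(- \frac{5}{2}\right) 6 = -15$)
$\left(-21827 + 36 \left(\left(-1\right) \left(-209\right)\right)\right) + z{\left(S \right)} = \left(-21827 + 36 \left(\left(-1\right) \left(-209\right)\right)\right) + \left(-15\right)^{2} = \left(-21827 + 36 \cdot 209\right) + 225 = \left(-21827 + 7524\right) + 225 = -14303 + 225 = -14078$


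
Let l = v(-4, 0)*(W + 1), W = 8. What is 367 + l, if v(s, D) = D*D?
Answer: 367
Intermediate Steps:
v(s, D) = D²
l = 0 (l = 0²*(8 + 1) = 0*9 = 0)
367 + l = 367 + 0 = 367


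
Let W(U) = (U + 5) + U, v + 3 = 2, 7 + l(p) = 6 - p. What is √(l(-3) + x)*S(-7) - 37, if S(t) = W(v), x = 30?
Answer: -37 + 12*√2 ≈ -20.029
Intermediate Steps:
l(p) = -1 - p (l(p) = -7 + (6 - p) = -1 - p)
v = -1 (v = -3 + 2 = -1)
W(U) = 5 + 2*U (W(U) = (5 + U) + U = 5 + 2*U)
S(t) = 3 (S(t) = 5 + 2*(-1) = 5 - 2 = 3)
√(l(-3) + x)*S(-7) - 37 = √((-1 - 1*(-3)) + 30)*3 - 37 = √((-1 + 3) + 30)*3 - 37 = √(2 + 30)*3 - 37 = √32*3 - 37 = (4*√2)*3 - 37 = 12*√2 - 37 = -37 + 12*√2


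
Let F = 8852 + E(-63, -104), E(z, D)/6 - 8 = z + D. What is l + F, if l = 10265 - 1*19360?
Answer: -1197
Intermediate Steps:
E(z, D) = 48 + 6*D + 6*z (E(z, D) = 48 + 6*(z + D) = 48 + 6*(D + z) = 48 + (6*D + 6*z) = 48 + 6*D + 6*z)
F = 7898 (F = 8852 + (48 + 6*(-104) + 6*(-63)) = 8852 + (48 - 624 - 378) = 8852 - 954 = 7898)
l = -9095 (l = 10265 - 19360 = -9095)
l + F = -9095 + 7898 = -1197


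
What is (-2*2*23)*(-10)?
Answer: 920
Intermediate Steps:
(-2*2*23)*(-10) = -4*23*(-10) = -92*(-10) = 920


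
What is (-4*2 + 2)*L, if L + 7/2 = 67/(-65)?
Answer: 1767/65 ≈ 27.185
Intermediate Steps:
L = -589/130 (L = -7/2 + 67/(-65) = -7/2 + 67*(-1/65) = -7/2 - 67/65 = -589/130 ≈ -4.5308)
(-4*2 + 2)*L = (-4*2 + 2)*(-589/130) = (-8 + 2)*(-589/130) = -6*(-589/130) = 1767/65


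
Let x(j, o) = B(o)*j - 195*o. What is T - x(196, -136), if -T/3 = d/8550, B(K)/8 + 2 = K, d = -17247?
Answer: 180376549/950 ≈ 1.8987e+5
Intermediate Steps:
B(K) = -16 + 8*K
x(j, o) = -195*o + j*(-16 + 8*o) (x(j, o) = (-16 + 8*o)*j - 195*o = j*(-16 + 8*o) - 195*o = -195*o + j*(-16 + 8*o))
T = 5749/950 (T = -(-51741)/8550 = -3*(-5749/2850) = 5749/950 ≈ 6.0516)
T - x(196, -136) = 5749/950 - (-195*(-136) + 8*196*(-2 - 136)) = 5749/950 - (26520 + 8*196*(-138)) = 5749/950 - (26520 - 216384) = 5749/950 - 1*(-189864) = 5749/950 + 189864 = 180376549/950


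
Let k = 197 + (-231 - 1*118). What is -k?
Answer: 152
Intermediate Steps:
k = -152 (k = 197 + (-231 - 118) = 197 - 349 = -152)
-k = -1*(-152) = 152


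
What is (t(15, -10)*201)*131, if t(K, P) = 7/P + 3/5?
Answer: -26331/10 ≈ -2633.1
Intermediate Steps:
t(K, P) = ⅗ + 7/P (t(K, P) = 7/P + 3*(⅕) = 7/P + ⅗ = ⅗ + 7/P)
(t(15, -10)*201)*131 = ((⅗ + 7/(-10))*201)*131 = ((⅗ + 7*(-⅒))*201)*131 = ((⅗ - 7/10)*201)*131 = -⅒*201*131 = -201/10*131 = -26331/10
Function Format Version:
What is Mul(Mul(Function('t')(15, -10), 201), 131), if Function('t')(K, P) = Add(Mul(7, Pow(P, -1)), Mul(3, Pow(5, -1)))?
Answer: Rational(-26331, 10) ≈ -2633.1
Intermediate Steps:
Function('t')(K, P) = Add(Rational(3, 5), Mul(7, Pow(P, -1))) (Function('t')(K, P) = Add(Mul(7, Pow(P, -1)), Mul(3, Rational(1, 5))) = Add(Mul(7, Pow(P, -1)), Rational(3, 5)) = Add(Rational(3, 5), Mul(7, Pow(P, -1))))
Mul(Mul(Function('t')(15, -10), 201), 131) = Mul(Mul(Add(Rational(3, 5), Mul(7, Pow(-10, -1))), 201), 131) = Mul(Mul(Add(Rational(3, 5), Mul(7, Rational(-1, 10))), 201), 131) = Mul(Mul(Add(Rational(3, 5), Rational(-7, 10)), 201), 131) = Mul(Mul(Rational(-1, 10), 201), 131) = Mul(Rational(-201, 10), 131) = Rational(-26331, 10)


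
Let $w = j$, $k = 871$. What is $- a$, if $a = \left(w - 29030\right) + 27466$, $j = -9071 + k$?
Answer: $9764$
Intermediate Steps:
$j = -8200$ ($j = -9071 + 871 = -8200$)
$w = -8200$
$a = -9764$ ($a = \left(-8200 - 29030\right) + 27466 = -37230 + 27466 = -9764$)
$- a = \left(-1\right) \left(-9764\right) = 9764$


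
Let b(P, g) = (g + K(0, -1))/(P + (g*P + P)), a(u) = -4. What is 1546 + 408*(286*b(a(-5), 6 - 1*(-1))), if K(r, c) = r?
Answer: -63430/3 ≈ -21143.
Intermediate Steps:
b(P, g) = g/(2*P + P*g) (b(P, g) = (g + 0)/(P + (g*P + P)) = g/(P + (P*g + P)) = g/(P + (P + P*g)) = g/(2*P + P*g))
1546 + 408*(286*b(a(-5), 6 - 1*(-1))) = 1546 + 408*(286*((6 - 1*(-1))/(-4*(2 + (6 - 1*(-1)))))) = 1546 + 408*(286*((6 + 1)*(-1/4)/(2 + (6 + 1)))) = 1546 + 408*(286*(7*(-1/4)/(2 + 7))) = 1546 + 408*(286*(7*(-1/4)/9)) = 1546 + 408*(286*(7*(-1/4)*(1/9))) = 1546 + 408*(286*(-7/36)) = 1546 + 408*(-1001/18) = 1546 - 68068/3 = -63430/3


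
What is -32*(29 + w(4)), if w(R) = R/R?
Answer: -960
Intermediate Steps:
w(R) = 1
-32*(29 + w(4)) = -32*(29 + 1) = -32*30 = -960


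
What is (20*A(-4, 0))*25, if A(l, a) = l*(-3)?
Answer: 6000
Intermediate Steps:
A(l, a) = -3*l
(20*A(-4, 0))*25 = (20*(-3*(-4)))*25 = (20*12)*25 = 240*25 = 6000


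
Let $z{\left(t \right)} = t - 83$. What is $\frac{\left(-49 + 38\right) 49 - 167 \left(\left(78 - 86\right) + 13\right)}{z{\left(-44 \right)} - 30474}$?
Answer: $\frac{1374}{30601} \approx 0.0449$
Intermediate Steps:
$z{\left(t \right)} = -83 + t$ ($z{\left(t \right)} = t - 83 = -83 + t$)
$\frac{\left(-49 + 38\right) 49 - 167 \left(\left(78 - 86\right) + 13\right)}{z{\left(-44 \right)} - 30474} = \frac{\left(-49 + 38\right) 49 - 167 \left(\left(78 - 86\right) + 13\right)}{\left(-83 - 44\right) - 30474} = \frac{\left(-11\right) 49 - 167 \left(-8 + 13\right)}{-127 - 30474} = \frac{-539 - 835}{-30601} = \left(-539 - 835\right) \left(- \frac{1}{30601}\right) = \left(-1374\right) \left(- \frac{1}{30601}\right) = \frac{1374}{30601}$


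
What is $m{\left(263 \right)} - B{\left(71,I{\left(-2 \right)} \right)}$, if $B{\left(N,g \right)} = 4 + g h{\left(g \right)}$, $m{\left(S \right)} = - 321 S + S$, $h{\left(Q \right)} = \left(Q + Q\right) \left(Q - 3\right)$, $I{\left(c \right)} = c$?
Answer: $-84124$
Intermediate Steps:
$h{\left(Q \right)} = 2 Q \left(-3 + Q\right)$
$m{\left(S \right)} = - 320 S$
$B{\left(N,g \right)} = 4 + 2 g^{2} \left(-3 + g\right)$ ($B{\left(N,g \right)} = 4 + g 2 g \left(-3 + g\right) = 4 + 2 g^{2} \left(-3 + g\right)$)
$m{\left(263 \right)} - B{\left(71,I{\left(-2 \right)} \right)} = \left(-320\right) 263 - \left(4 + 2 \left(-2\right)^{2} \left(-3 - 2\right)\right) = -84160 - \left(4 + 2 \cdot 4 \left(-5\right)\right) = -84160 - \left(4 - 40\right) = -84160 - -36 = -84160 + 36 = -84124$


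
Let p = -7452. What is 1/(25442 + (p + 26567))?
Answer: 1/44557 ≈ 2.2443e-5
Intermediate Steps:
1/(25442 + (p + 26567)) = 1/(25442 + (-7452 + 26567)) = 1/(25442 + 19115) = 1/44557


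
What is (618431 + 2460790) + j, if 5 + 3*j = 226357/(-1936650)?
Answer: 17890110139343/5809950 ≈ 3.0792e+6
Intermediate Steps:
j = -9909607/5809950 (j = -5/3 + (226357/(-1936650))/3 = -5/3 + (226357*(-1/1936650))/3 = -5/3 + (⅓)*(-226357/1936650) = -5/3 - 226357/5809950 = -9909607/5809950 ≈ -1.7056)
(618431 + 2460790) + j = (618431 + 2460790) - 9909607/5809950 = 3079221 - 9909607/5809950 = 17890110139343/5809950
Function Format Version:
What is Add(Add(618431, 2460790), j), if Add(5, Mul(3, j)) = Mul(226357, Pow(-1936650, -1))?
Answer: Rational(17890110139343, 5809950) ≈ 3.0792e+6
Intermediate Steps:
j = Rational(-9909607, 5809950) (j = Add(Rational(-5, 3), Mul(Rational(1, 3), Mul(226357, Pow(-1936650, -1)))) = Add(Rational(-5, 3), Mul(Rational(1, 3), Mul(226357, Rational(-1, 1936650)))) = Add(Rational(-5, 3), Mul(Rational(1, 3), Rational(-226357, 1936650))) = Add(Rational(-5, 3), Rational(-226357, 5809950)) = Rational(-9909607, 5809950) ≈ -1.7056)
Add(Add(618431, 2460790), j) = Add(Add(618431, 2460790), Rational(-9909607, 5809950)) = Add(3079221, Rational(-9909607, 5809950)) = Rational(17890110139343, 5809950)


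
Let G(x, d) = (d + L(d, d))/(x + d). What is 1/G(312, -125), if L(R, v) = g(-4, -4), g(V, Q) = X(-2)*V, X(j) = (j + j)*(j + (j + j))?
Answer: -11/13 ≈ -0.84615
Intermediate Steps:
X(j) = 6*j² (X(j) = (2*j)*(j + 2*j) = (2*j)*(3*j) = 6*j²)
g(V, Q) = 24*V (g(V, Q) = (6*(-2)²)*V = (6*4)*V = 24*V)
L(R, v) = -96 (L(R, v) = 24*(-4) = -96)
G(x, d) = (-96 + d)/(d + x) (G(x, d) = (d - 96)/(x + d) = (-96 + d)/(d + x))
1/G(312, -125) = 1/((-96 - 125)/(-125 + 312)) = 1/(-221/187) = 1/((1/187)*(-221)) = 1/(-13/11) = -11/13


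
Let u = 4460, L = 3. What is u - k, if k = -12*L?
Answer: 4496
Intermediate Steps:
k = -36 (k = -12*3 = -36)
u - k = 4460 - 1*(-36) = 4460 + 36 = 4496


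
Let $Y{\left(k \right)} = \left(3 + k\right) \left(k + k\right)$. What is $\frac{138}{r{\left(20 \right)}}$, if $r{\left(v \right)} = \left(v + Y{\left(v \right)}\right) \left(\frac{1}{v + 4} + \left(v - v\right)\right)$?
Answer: $\frac{828}{235} \approx 3.5234$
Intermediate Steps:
$Y{\left(k \right)} = 2 k \left(3 + k\right)$ ($Y{\left(k \right)} = \left(3 + k\right) 2 k = 2 k \left(3 + k\right)$)
$r{\left(v \right)} = \frac{v + 2 v \left(3 + v\right)}{4 + v}$ ($r{\left(v \right)} = \left(v + 2 v \left(3 + v\right)\right) \left(\frac{1}{v + 4} + \left(v - v\right)\right) = \left(v + 2 v \left(3 + v\right)\right) \left(\frac{1}{4 + v} + 0\right) = \frac{v + 2 v \left(3 + v\right)}{4 + v}$)
$\frac{138}{r{\left(20 \right)}} = \frac{138}{20 \frac{1}{4 + 20} \left(7 + 2 \cdot 20\right)} = \frac{138}{20 \cdot \frac{1}{24} \left(7 + 40\right)} = \frac{138}{20 \cdot \frac{1}{24} \cdot 47} = \frac{138}{\frac{235}{6}} = 138 \cdot \frac{6}{235} = \frac{828}{235}$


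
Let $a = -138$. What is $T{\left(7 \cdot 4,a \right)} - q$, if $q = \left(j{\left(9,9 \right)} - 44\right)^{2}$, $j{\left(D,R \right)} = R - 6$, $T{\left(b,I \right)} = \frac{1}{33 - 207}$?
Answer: $- \frac{292495}{174} \approx -1681.0$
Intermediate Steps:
$T{\left(b,I \right)} = - \frac{1}{174}$ ($T{\left(b,I \right)} = \frac{1}{-174} = - \frac{1}{174}$)
$j{\left(D,R \right)} = -6 + R$
$q = 1681$ ($q = \left(\left(-6 + 9\right) - 44\right)^{2} = \left(3 - 44\right)^{2} = \left(-41\right)^{2} = 1681$)
$T{\left(7 \cdot 4,a \right)} - q = - \frac{1}{174} - 1681 = - \frac{292495}{174}$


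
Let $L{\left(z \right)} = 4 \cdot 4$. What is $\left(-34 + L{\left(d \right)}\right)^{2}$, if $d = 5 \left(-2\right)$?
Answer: $324$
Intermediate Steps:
$d = -10$
$L{\left(z \right)} = 16$
$\left(-34 + L{\left(d \right)}\right)^{2} = \left(-34 + 16\right)^{2} = \left(-18\right)^{2} = 324$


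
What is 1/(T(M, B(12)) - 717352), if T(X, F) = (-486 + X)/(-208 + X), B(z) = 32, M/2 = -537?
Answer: -641/459821852 ≈ -1.3940e-6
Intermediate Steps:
M = -1074 (M = 2*(-537) = -1074)
T(X, F) = (-486 + X)/(-208 + X)
1/(T(M, B(12)) - 717352) = 1/((-486 - 1074)/(-208 - 1074) - 717352) = 1/(-1560/(-1282) - 717352) = 1/(-1/1282*(-1560) - 717352) = 1/(780/641 - 717352) = 1/(-459821852/641) = -641/459821852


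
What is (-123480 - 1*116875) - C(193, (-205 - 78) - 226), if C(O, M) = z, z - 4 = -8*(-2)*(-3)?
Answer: -240311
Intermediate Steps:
z = -44 (z = 4 - 8*(-2)*(-3) = 4 + 16*(-3) = 4 - 48 = -44)
C(O, M) = -44
(-123480 - 1*116875) - C(193, (-205 - 78) - 226) = (-123480 - 1*116875) - 1*(-44) = (-123480 - 116875) + 44 = -240355 + 44 = -240311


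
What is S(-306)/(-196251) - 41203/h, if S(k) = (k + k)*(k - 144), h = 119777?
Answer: -13690905251/7835452009 ≈ -1.7473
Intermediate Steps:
S(k) = 2*k*(-144 + k) (S(k) = (2*k)*(-144 + k) = 2*k*(-144 + k))
S(-306)/(-196251) - 41203/h = (2*(-306)*(-144 - 306))/(-196251) - 41203/119777 = (2*(-306)*(-450))*(-1/196251) - 41203*1/119777 = 275400*(-1/196251) - 41203/119777 = -91800/65417 - 41203/119777 = -13690905251/7835452009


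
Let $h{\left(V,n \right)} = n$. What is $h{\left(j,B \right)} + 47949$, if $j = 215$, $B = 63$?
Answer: $48012$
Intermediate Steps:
$h{\left(j,B \right)} + 47949 = 63 + 47949 = 48012$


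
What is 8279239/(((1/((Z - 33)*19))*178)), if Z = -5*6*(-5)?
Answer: 18404748297/178 ≈ 1.0340e+8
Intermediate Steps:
Z = 150 (Z = -30*(-5) = 150)
8279239/(((1/((Z - 33)*19))*178)) = 8279239/(((1/((150 - 33)*19))*178)) = 8279239/((((1/19)/117)*178)) = 8279239/((((1/117)*(1/19))*178)) = 8279239/(((1/2223)*178)) = 8279239/(178/2223) = 8279239*(2223/178) = 18404748297/178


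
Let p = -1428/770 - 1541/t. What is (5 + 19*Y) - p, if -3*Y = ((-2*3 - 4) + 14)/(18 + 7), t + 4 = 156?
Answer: 2003813/125400 ≈ 15.979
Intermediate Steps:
t = 152 (t = -4 + 156 = 152)
Y = -4/75 (Y = -((-2*3 - 4) + 14)/(3*(18 + 7)) = -((-6 - 4) + 14)/(3*25) = -(-10 + 14)/(3*25) = -4/(3*25) = -⅓*4/25 = -4/75 ≈ -0.053333)
p = -100259/8360 (p = -1428/770 - 1541/152 = -1428*1/770 - 1541*1/152 = -102/55 - 1541/152 = -100259/8360 ≈ -11.993)
(5 + 19*Y) - p = (5 + 19*(-4/75)) - 1*(-100259/8360) = (5 - 76/75) + 100259/8360 = 299/75 + 100259/8360 = 2003813/125400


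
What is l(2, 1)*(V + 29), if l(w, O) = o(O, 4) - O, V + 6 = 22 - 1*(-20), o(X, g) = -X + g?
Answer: 130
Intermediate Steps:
o(X, g) = g - X
V = 36 (V = -6 + (22 - 1*(-20)) = -6 + (22 + 20) = -6 + 42 = 36)
l(w, O) = 4 - 2*O (l(w, O) = (4 - O) - O = 4 - 2*O)
l(2, 1)*(V + 29) = (4 - 2*1)*(36 + 29) = (4 - 2)*65 = 2*65 = 130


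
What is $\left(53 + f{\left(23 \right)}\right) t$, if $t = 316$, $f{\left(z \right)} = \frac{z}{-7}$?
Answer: $\frac{109968}{7} \approx 15710.0$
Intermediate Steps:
$f{\left(z \right)} = - \frac{z}{7}$ ($f{\left(z \right)} = z \left(- \frac{1}{7}\right) = - \frac{z}{7}$)
$\left(53 + f{\left(23 \right)}\right) t = \left(53 - \frac{23}{7}\right) 316 = \frac{348}{7} \cdot 316 = \frac{109968}{7}$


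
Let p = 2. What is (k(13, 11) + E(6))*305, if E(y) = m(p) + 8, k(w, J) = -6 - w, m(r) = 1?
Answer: -3050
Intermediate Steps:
E(y) = 9 (E(y) = 1 + 8 = 9)
(k(13, 11) + E(6))*305 = ((-6 - 1*13) + 9)*305 = ((-6 - 13) + 9)*305 = (-19 + 9)*305 = -10*305 = -3050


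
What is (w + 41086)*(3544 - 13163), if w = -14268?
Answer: -257962342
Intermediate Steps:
(w + 41086)*(3544 - 13163) = (-14268 + 41086)*(3544 - 13163) = 26818*(-9619) = -257962342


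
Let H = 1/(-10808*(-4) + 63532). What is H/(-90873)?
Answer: -1/9701964972 ≈ -1.0307e-10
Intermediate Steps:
H = 1/106764 (H = 1/(43232 + 63532) = 1/106764 ≈ 9.3665e-6)
H/(-90873) = (1/106764)/(-90873) = (1/106764)*(-1/90873) = -1/9701964972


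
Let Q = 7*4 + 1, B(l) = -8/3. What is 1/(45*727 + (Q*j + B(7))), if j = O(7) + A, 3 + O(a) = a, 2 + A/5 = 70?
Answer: 3/128065 ≈ 2.3426e-5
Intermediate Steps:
A = 340 (A = -10 + 5*70 = -10 + 350 = 340)
B(l) = -8/3 (B(l) = -8*⅓ = -8/3)
O(a) = -3 + a
j = 344 (j = (-3 + 7) + 340 = 4 + 340 = 344)
Q = 29 (Q = 28 + 1 = 29)
1/(45*727 + (Q*j + B(7))) = 1/(45*727 + (29*344 - 8/3)) = 1/(32715 + (9976 - 8/3)) = 1/(32715 + 29920/3) = 1/(128065/3) = 3/128065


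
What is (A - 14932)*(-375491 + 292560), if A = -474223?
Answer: 40566113305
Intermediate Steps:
(A - 14932)*(-375491 + 292560) = (-474223 - 14932)*(-375491 + 292560) = -489155*(-82931) = 40566113305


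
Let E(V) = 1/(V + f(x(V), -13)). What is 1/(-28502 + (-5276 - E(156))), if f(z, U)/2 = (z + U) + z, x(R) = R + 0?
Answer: -754/25468613 ≈ -2.9605e-5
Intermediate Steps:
x(R) = R
f(z, U) = 2*U + 4*z (f(z, U) = 2*((z + U) + z) = 2*((U + z) + z) = 2*(U + 2*z) = 2*U + 4*z)
E(V) = 1/(-26 + 5*V) (E(V) = 1/(V + (2*(-13) + 4*V)) = 1/(V + (-26 + 4*V)) = 1/(-26 + 5*V))
1/(-28502 + (-5276 - E(156))) = 1/(-28502 + (-5276 - 1/(-26 + 5*156))) = 1/(-28502 + (-5276 - 1/(-26 + 780))) = 1/(-28502 + (-5276 - 1/754)) = 1/(-28502 - 3978105/754) = 1/(-25468613/754) = -754/25468613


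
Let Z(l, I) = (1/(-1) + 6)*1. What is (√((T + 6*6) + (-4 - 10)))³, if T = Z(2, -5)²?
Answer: 47*√47 ≈ 322.22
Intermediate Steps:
Z(l, I) = 5 (Z(l, I) = (-1 + 6)*1 = 5*1 = 5)
T = 25 (T = 5² = 25)
(√((T + 6*6) + (-4 - 10)))³ = (√((25 + 6*6) + (-4 - 10)))³ = (√((25 + 36) - 14))³ = (√(61 - 14))³ = (√47)³ = 47*√47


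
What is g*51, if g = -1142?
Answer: -58242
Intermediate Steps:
g*51 = -1142*51 = -58242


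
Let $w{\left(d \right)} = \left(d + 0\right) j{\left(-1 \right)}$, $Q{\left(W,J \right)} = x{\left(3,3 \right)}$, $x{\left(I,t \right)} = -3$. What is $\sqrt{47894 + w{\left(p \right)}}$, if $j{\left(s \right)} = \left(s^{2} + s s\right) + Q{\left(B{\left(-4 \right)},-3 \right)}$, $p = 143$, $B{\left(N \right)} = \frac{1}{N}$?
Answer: $\sqrt{47751} \approx 218.52$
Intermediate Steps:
$Q{\left(W,J \right)} = -3$
$j{\left(s \right)} = -3 + 2 s^{2}$ ($j{\left(s \right)} = \left(s^{2} + s s\right) - 3 = \left(s^{2} + s^{2}\right) - 3 = 2 s^{2} - 3 = -3 + 2 s^{2}$)
$w{\left(d \right)} = - d$ ($w{\left(d \right)} = \left(d + 0\right) \left(-3 + 2 \left(-1\right)^{2}\right) = d \left(-3 + 2 \cdot 1\right) = d \left(-3 + 2\right) = d \left(-1\right) = - d$)
$\sqrt{47894 + w{\left(p \right)}} = \sqrt{47894 - 143} = \sqrt{47751}$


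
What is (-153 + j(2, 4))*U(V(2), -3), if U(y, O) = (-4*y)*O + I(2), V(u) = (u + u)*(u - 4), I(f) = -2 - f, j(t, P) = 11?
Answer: 14200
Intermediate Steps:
V(u) = 2*u*(-4 + u) (V(u) = (2*u)*(-4 + u) = 2*u*(-4 + u))
U(y, O) = -4 - 4*O*y (U(y, O) = (-4*y)*O + (-2 - 1*2) = -4*O*y + (-2 - 2) = -4*O*y - 4 = -4 - 4*O*y)
(-153 + j(2, 4))*U(V(2), -3) = (-153 + 11)*(-4 - 4*(-3)*2*2*(-4 + 2)) = -142*(-4 - 4*(-3)*2*2*(-2)) = -142*(-4 - 4*(-3)*(-8)) = -142*(-4 - 96) = -142*(-100) = 14200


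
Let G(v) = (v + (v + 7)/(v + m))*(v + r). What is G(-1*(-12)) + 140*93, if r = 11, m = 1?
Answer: 173285/13 ≈ 13330.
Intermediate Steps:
G(v) = (11 + v)*(v + (7 + v)/(1 + v)) (G(v) = (v + (v + 7)/(v + 1))*(v + 11) = (v + (7 + v)/(1 + v))*(11 + v) = (11 + v)*(v + (7 + v)/(1 + v)))
G(-1*(-12)) + 140*93 = (77 + (-1*(-12))**3 + 13*(-1*(-12))**2 + 29*(-1*(-12)))/(1 - 1*(-12)) + 140*93 = (77 + 12**3 + 13*12**2 + 29*12)/(1 + 12) + 13020 = (77 + 1728 + 13*144 + 348)/13 + 13020 = (77 + 1728 + 1872 + 348)/13 + 13020 = (1/13)*4025 + 13020 = 4025/13 + 13020 = 173285/13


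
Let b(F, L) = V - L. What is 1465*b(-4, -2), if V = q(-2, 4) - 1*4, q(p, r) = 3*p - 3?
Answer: -16115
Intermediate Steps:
q(p, r) = -3 + 3*p
V = -13 (V = (-3 + 3*(-2)) - 1*4 = (-3 - 6) - 4 = -9 - 4 = -13)
b(F, L) = -13 - L
1465*b(-4, -2) = 1465*(-13 - 1*(-2)) = 1465*(-13 + 2) = 1465*(-11) = -16115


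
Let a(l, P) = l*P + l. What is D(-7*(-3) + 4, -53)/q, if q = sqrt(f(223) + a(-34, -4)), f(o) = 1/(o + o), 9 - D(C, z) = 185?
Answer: -176*sqrt(20289878)/45493 ≈ -17.426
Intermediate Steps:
a(l, P) = l + P*l (a(l, P) = P*l + l = l + P*l)
D(C, z) = -176 (D(C, z) = 9 - 1*185 = 9 - 185 = -176)
f(o) = 1/(2*o)
q = sqrt(20289878)/446 (q = sqrt((1/2)/223 - 34*(1 - 4)) = sqrt((1/2)*(1/223) - 34*(-3)) = sqrt(1/446 + 102) = sqrt(45493/446) = sqrt(20289878)/446 ≈ 10.100)
D(-7*(-3) + 4, -53)/q = -176*sqrt(20289878)/45493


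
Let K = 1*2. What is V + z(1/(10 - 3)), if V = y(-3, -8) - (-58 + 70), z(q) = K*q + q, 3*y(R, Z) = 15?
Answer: -46/7 ≈ -6.5714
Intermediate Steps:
y(R, Z) = 5 (y(R, Z) = (1/3)*15 = 5)
K = 2
z(q) = 3*q (z(q) = 2*q + q = 3*q)
V = -7 (V = 5 - (-58 + 70) = 5 - 1*12 = 5 - 12 = -7)
V + z(1/(10 - 3)) = -7 + 3/(10 - 3) = -7 + 3/7 = -46/7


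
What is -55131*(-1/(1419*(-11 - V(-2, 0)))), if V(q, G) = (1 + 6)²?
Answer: -18377/28380 ≈ -0.64753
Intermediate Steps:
V(q, G) = 49 (V(q, G) = 7² = 49)
-55131*(-1/(1419*(-11 - V(-2, 0)))) = -55131*(-1/(1419*(-11 - 1*49))) = -55131*(-1/(1419*(-11 - 49))) = -55131/(-33*(-60)*43) = -55131/(1980*43) = -55131/85140 = -55131*1/85140 = -18377/28380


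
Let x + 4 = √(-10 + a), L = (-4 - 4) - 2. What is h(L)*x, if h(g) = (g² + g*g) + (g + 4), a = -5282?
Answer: -776 + 8148*I*√3 ≈ -776.0 + 14113.0*I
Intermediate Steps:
L = -10 (L = -8 - 2 = -10)
x = -4 + 42*I*√3 (x = -4 + √(-10 - 5282) = -4 + √(-5292) = -4 + 42*I*√3 ≈ -4.0 + 72.746*I)
h(g) = 4 + g + 2*g² (h(g) = (g² + g²) + (4 + g) = 2*g² + (4 + g) = 4 + g + 2*g²)
h(L)*x = (4 - 10 + 2*(-10)²)*(-4 + 42*I*√3) = (4 - 10 + 2*100)*(-4 + 42*I*√3) = (4 - 10 + 200)*(-4 + 42*I*√3) = 194*(-4 + 42*I*√3) = -776 + 8148*I*√3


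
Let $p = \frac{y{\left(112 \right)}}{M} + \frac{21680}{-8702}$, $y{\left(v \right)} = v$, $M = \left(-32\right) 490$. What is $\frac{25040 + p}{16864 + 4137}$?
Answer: $\frac{15251343649}{12792549140} \approx 1.1922$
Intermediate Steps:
$M = -15680$
$p = - \frac{1521951}{609140}$ ($p = \frac{112}{-15680} + \frac{21680}{-8702} = 112 \left(- \frac{1}{15680}\right) + 21680 \left(- \frac{1}{8702}\right) = - \frac{1}{140} - \frac{10840}{4351} = - \frac{1521951}{609140} \approx -2.4985$)
$\frac{25040 + p}{16864 + 4137} = \frac{25040 - \frac{1521951}{609140}}{16864 + 4137} = \frac{15251343649}{609140 \cdot 21001} = \frac{15251343649}{609140} \cdot \frac{1}{21001} = \frac{15251343649}{12792549140}$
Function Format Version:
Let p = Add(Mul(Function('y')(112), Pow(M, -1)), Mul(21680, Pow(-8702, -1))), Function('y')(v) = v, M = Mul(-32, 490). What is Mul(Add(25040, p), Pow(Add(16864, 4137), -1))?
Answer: Rational(15251343649, 12792549140) ≈ 1.1922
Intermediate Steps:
M = -15680
p = Rational(-1521951, 609140) (p = Add(Mul(112, Pow(-15680, -1)), Mul(21680, Pow(-8702, -1))) = Add(Mul(112, Rational(-1, 15680)), Mul(21680, Rational(-1, 8702))) = Add(Rational(-1, 140), Rational(-10840, 4351)) = Rational(-1521951, 609140) ≈ -2.4985)
Mul(Add(25040, p), Pow(Add(16864, 4137), -1)) = Mul(Add(25040, Rational(-1521951, 609140)), Pow(Add(16864, 4137), -1)) = Mul(Rational(15251343649, 609140), Pow(21001, -1)) = Mul(Rational(15251343649, 609140), Rational(1, 21001)) = Rational(15251343649, 12792549140)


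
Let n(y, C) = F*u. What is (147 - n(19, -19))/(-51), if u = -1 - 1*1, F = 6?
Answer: -53/17 ≈ -3.1176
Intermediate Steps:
u = -2 (u = -1 - 1 = -2)
n(y, C) = -12 (n(y, C) = 6*(-2) = -12)
(147 - n(19, -19))/(-51) = (147 - 1*(-12))/(-51) = (147 + 12)*(-1/51) = 159*(-1/51) = -53/17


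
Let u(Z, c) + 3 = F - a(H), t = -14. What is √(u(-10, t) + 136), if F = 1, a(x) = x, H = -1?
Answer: 3*√15 ≈ 11.619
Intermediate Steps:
u(Z, c) = -1 (u(Z, c) = -3 + (1 - 1*(-1)) = -3 + (1 + 1) = -3 + 2 = -1)
√(u(-10, t) + 136) = √(-1 + 136) = √135 = 3*√15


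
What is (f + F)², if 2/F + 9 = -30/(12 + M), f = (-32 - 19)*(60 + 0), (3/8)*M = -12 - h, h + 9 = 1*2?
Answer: 6825403456/729 ≈ 9.3627e+6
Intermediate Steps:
h = -7 (h = -9 + 1*2 = -9 + 2 = -7)
M = -40/3 (M = 8*(-12 - 1*(-7))/3 = 8*(-12 + 7)/3 = (8/3)*(-5) = -40/3 ≈ -13.333)
f = -3060 (f = -51*60 = -3060)
F = 4/27 (F = 2/(-9 - 30/(12 - 40/3)) = 2/(-9 - 30/(-4/3)) = 2/(-9 - 30*(-¾)) = 2/(-9 + 45/2) = 2/(27/2) = 2*(2/27) = 4/27 ≈ 0.14815)
(f + F)² = (-3060 + 4/27)² = (-82616/27)² = 6825403456/729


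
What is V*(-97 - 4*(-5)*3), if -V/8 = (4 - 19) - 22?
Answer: -10952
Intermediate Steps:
V = 296 (V = -8*((4 - 19) - 22) = -8*(-15 - 22) = -8*(-37) = 296)
V*(-97 - 4*(-5)*3) = 296*(-97 - 4*(-5)*3) = 296*(-97 + 20*3) = 296*(-97 + 60) = 296*(-37) = -10952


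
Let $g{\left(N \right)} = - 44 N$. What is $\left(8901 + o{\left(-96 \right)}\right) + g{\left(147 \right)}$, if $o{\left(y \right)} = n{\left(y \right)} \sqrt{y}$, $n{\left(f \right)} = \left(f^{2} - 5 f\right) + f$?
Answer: $2433 + 38400 i \sqrt{6} \approx 2433.0 + 94060.0 i$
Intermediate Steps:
$n{\left(f \right)} = f^{2} - 4 f$
$o{\left(y \right)} = y^{\frac{3}{2}} \left(-4 + y\right)$ ($o{\left(y \right)} = y \left(-4 + y\right) \sqrt{y} = y^{\frac{3}{2}} \left(-4 + y\right)$)
$\left(8901 + o{\left(-96 \right)}\right) + g{\left(147 \right)} = \left(8901 + \left(-96\right)^{\frac{3}{2}} \left(-4 - 96\right)\right) - 6468 = \left(8901 + - 384 i \sqrt{6} \left(-100\right)\right) - 6468 = \left(8901 + 38400 i \sqrt{6}\right) - 6468 = 2433 + 38400 i \sqrt{6}$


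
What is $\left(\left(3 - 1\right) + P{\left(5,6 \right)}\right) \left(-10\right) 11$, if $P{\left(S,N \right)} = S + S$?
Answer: $-1320$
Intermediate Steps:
$P{\left(S,N \right)} = 2 S$
$\left(\left(3 - 1\right) + P{\left(5,6 \right)}\right) \left(-10\right) 11 = \left(\left(3 - 1\right) + 2 \cdot 5\right) \left(-10\right) 11 = \left(2 + 10\right) \left(-10\right) 11 = 12 \left(-10\right) 11 = \left(-120\right) 11 = -1320$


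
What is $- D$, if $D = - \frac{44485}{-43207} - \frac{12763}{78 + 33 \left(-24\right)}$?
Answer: $- \frac{583213231}{30849798} \approx -18.905$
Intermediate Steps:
$D = \frac{583213231}{30849798}$ ($D = \left(-44485\right) \left(- \frac{1}{43207}\right) - \frac{12763}{78 - 792} = \frac{44485}{43207} - \frac{12763}{-714} = \frac{44485}{43207} - - \frac{12763}{714} = \frac{44485}{43207} + \frac{12763}{714} = \frac{583213231}{30849798} \approx 18.905$)
$- D = \left(-1\right) \frac{583213231}{30849798} = - \frac{583213231}{30849798}$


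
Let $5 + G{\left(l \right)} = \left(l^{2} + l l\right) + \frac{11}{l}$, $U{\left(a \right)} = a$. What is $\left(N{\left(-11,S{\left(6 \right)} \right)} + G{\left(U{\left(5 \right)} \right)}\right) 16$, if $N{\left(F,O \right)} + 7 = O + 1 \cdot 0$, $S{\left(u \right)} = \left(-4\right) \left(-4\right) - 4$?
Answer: $\frac{4176}{5} \approx 835.2$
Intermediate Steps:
$G{\left(l \right)} = -5 + 2 l^{2} + \frac{11}{l}$ ($G{\left(l \right)} = -5 + \left(\left(l^{2} + l l\right) + \frac{11}{l}\right) = -5 + \left(\left(l^{2} + l^{2}\right) + \frac{11}{l}\right) = -5 + \left(2 l^{2} + \frac{11}{l}\right) = -5 + 2 l^{2} + \frac{11}{l}$)
$S{\left(u \right)} = 12$ ($S{\left(u \right)} = 16 - 4 = 12$)
$N{\left(F,O \right)} = -7 + O$ ($N{\left(F,O \right)} = -7 + \left(O + 1 \cdot 0\right) = -7 + \left(O + 0\right) = -7 + O$)
$\left(N{\left(-11,S{\left(6 \right)} \right)} + G{\left(U{\left(5 \right)} \right)}\right) 16 = \left(\left(-7 + 12\right) + \left(-5 + 2 \cdot 5^{2} + \frac{11}{5}\right)\right) 16 = \left(5 + \left(-5 + 2 \cdot 25 + 11 \cdot \frac{1}{5}\right)\right) 16 = \left(5 + \left(-5 + 50 + \frac{11}{5}\right)\right) 16 = \left(5 + \frac{236}{5}\right) 16 = \frac{261}{5} \cdot 16 = \frac{4176}{5}$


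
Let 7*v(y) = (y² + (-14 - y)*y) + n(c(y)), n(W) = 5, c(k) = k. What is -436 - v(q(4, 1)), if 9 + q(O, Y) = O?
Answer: -3127/7 ≈ -446.71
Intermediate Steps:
q(O, Y) = -9 + O
v(y) = 5/7 + y²/7 + y*(-14 - y)/7 (v(y) = ((y² + (-14 - y)*y) + 5)/7 = ((y² + y*(-14 - y)) + 5)/7 = (5 + y² + y*(-14 - y))/7 = 5/7 + y²/7 + y*(-14 - y)/7)
-436 - v(q(4, 1)) = -436 - (5/7 - 2*(-9 + 4)) = -436 - (5/7 - 2*(-5)) = -436 - (5/7 + 10) = -436 - 1*75/7 = -436 - 75/7 = -3127/7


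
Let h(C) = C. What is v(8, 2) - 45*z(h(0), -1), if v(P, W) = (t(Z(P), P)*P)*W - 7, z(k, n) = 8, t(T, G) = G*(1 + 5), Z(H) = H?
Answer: 401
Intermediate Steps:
t(T, G) = 6*G (t(T, G) = G*6 = 6*G)
v(P, W) = -7 + 6*W*P**2 (v(P, W) = ((6*P)*P)*W - 7 = (6*P**2)*W - 7 = 6*W*P**2 - 7 = -7 + 6*W*P**2)
v(8, 2) - 45*z(h(0), -1) = (-7 + 6*2*8**2) - 45*8 = (-7 + 6*2*64) - 360 = (-7 + 768) - 360 = 761 - 360 = 401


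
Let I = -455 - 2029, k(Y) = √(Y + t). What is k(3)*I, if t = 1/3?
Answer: -828*√30 ≈ -4535.1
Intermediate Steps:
t = ⅓ ≈ 0.33333
k(Y) = √(⅓ + Y) (k(Y) = √(Y + ⅓) = √(⅓ + Y))
I = -2484
k(3)*I = (√(3 + 9*3)/3)*(-2484) = (√(3 + 27)/3)*(-2484) = (√30/3)*(-2484) = -828*√30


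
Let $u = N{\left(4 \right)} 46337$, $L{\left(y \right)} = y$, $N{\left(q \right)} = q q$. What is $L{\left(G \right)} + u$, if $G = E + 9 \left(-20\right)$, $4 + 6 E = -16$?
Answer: $\frac{2223626}{3} \approx 7.4121 \cdot 10^{5}$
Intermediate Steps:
$E = - \frac{10}{3}$ ($E = - \frac{2}{3} + \frac{1}{6} \left(-16\right) = - \frac{2}{3} - \frac{8}{3} = - \frac{10}{3} \approx -3.3333$)
$N{\left(q \right)} = q^{2}$
$G = - \frac{550}{3}$ ($G = - \frac{10}{3} + 9 \left(-20\right) = - \frac{10}{3} - 180 = - \frac{550}{3} \approx -183.33$)
$u = 741392$ ($u = 4^{2} \cdot 46337 = 16 \cdot 46337 = 741392$)
$L{\left(G \right)} + u = - \frac{550}{3} + 741392 = \frac{2223626}{3}$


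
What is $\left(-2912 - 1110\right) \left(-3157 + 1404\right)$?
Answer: $7050566$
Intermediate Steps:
$\left(-2912 - 1110\right) \left(-3157 + 1404\right) = \left(-4022\right) \left(-1753\right) = 7050566$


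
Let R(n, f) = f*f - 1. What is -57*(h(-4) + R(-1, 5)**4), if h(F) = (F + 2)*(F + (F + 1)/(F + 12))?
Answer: -75646923/4 ≈ -1.8912e+7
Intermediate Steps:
R(n, f) = -1 + f**2 (R(n, f) = f**2 - 1 = -1 + f**2)
h(F) = (2 + F)*(F + (1 + F)/(12 + F))
-57*(h(-4) + R(-1, 5)**4) = -57*((2 + (-4)**3 + 15*(-4)**2 + 27*(-4))/(12 - 4) + (-1 + 5**2)**4) = -57*((2 - 64 + 15*16 - 108)/8 + (-1 + 25)**4) = -57*((2 - 64 + 240 - 108)/8 + 24**4) = -57*((1/8)*70 + 331776) = -57*(35/4 + 331776) = -57*1327139/4 = -75646923/4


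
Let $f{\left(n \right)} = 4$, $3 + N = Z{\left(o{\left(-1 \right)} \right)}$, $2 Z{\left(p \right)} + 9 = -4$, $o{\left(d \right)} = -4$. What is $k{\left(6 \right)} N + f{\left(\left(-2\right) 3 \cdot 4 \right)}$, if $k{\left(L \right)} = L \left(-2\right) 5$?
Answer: $574$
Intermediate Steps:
$Z{\left(p \right)} = - \frac{13}{2}$ ($Z{\left(p \right)} = - \frac{9}{2} + \frac{1}{2} \left(-4\right) = - \frac{9}{2} - 2 = - \frac{13}{2}$)
$N = - \frac{19}{2}$ ($N = -3 - \frac{13}{2} = - \frac{19}{2} \approx -9.5$)
$k{\left(L \right)} = - 10 L$ ($k{\left(L \right)} = - 2 L 5 = - 10 L$)
$k{\left(6 \right)} N + f{\left(\left(-2\right) 3 \cdot 4 \right)} = \left(-10\right) 6 \left(- \frac{19}{2}\right) + 4 = \left(-60\right) \left(- \frac{19}{2}\right) + 4 = 570 + 4 = 574$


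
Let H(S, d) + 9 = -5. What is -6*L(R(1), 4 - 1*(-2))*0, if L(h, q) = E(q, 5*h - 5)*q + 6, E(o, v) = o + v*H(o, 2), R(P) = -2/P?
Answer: 0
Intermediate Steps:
H(S, d) = -14 (H(S, d) = -9 - 5 = -14)
E(o, v) = o - 14*v (E(o, v) = o + v*(-14) = o - 14*v)
L(h, q) = 6 + q*(70 + q - 70*h) (L(h, q) = (q - 14*(5*h - 5))*q + 6 = (q - 14*(-5 + 5*h))*q + 6 = (q + (70 - 70*h))*q + 6 = (70 + q - 70*h)*q + 6 = q*(70 + q - 70*h) + 6 = 6 + q*(70 + q - 70*h))
-6*L(R(1), 4 - 1*(-2))*0 = -6*(6 + (4 - 1*(-2))*(70 + (4 - 1*(-2)) - (-140)/1))*0 = -6*(6 + (4 + 2)*(70 + (4 + 2) - (-140)))*0 = -6*(6 + 6*(70 + 6 - 70*(-2)))*0 = -6*(6 + 6*(70 + 6 + 140))*0 = -6*(6 + 6*216)*0 = -6*(6 + 1296)*0 = -6*1302*0 = -7812*0 = 0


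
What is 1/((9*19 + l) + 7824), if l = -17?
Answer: 1/7978 ≈ 0.00012534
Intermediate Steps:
1/((9*19 + l) + 7824) = 1/((9*19 - 17) + 7824) = 1/((171 - 17) + 7824) = 1/(154 + 7824) = 1/7978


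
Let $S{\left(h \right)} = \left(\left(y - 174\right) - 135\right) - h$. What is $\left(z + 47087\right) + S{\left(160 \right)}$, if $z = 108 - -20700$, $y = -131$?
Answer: $67295$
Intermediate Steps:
$S{\left(h \right)} = -440 - h$ ($S{\left(h \right)} = \left(\left(-131 - 174\right) - 135\right) - h = \left(-305 - 135\right) - h = -440 - h$)
$z = 20808$ ($z = 108 + 20700 = 20808$)
$\left(z + 47087\right) + S{\left(160 \right)} = \left(20808 + 47087\right) - 600 = 67895 - 600 = 67295$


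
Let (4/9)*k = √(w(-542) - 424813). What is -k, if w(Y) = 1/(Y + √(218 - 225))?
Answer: -9*√(-(230248647 - 424813*I*√7)/(542 - I*√7))/4 ≈ -1.5545e-8 + 1466.5*I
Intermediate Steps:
w(Y) = 1/(Y + I*√7) (w(Y) = 1/(Y + √(-7)) = 1/(Y + I*√7))
k = 9*√(-424813 + 1/(-542 + I*√7))/4 (k = 9*√(1/(-542 + I*√7) - 424813)/4 = 9*√(-424813 + 1/(-542 + I*√7))/4 ≈ 1.5545e-8 - 1466.5*I)
-k = -9*√((230248647 - 424813*I*√7)/(-542 + I*√7))/4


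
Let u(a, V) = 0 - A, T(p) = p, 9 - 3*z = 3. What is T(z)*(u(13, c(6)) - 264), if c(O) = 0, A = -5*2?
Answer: -508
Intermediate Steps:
A = -10
z = 2 (z = 3 - ⅓*3 = 3 - 1 = 2)
u(a, V) = 10 (u(a, V) = 0 - 1*(-10) = 0 + 10 = 10)
T(z)*(u(13, c(6)) - 264) = 2*(10 - 264) = 2*(-254) = -508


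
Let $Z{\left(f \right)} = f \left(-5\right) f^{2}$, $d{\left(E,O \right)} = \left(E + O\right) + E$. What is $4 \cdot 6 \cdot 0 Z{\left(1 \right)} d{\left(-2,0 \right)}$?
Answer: $0$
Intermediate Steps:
$d{\left(E,O \right)} = O + 2 E$
$Z{\left(f \right)} = - 5 f^{3}$ ($Z{\left(f \right)} = - 5 f f^{2} = - 5 f^{3}$)
$4 \cdot 6 \cdot 0 Z{\left(1 \right)} d{\left(-2,0 \right)} = 4 \cdot 6 \cdot 0 \left(- 5 \cdot 1^{3}\right) \left(0 + 2 \left(-2\right)\right) = 24 \cdot 0 \left(\left(-5\right) 1\right) \left(0 - 4\right) = 0 \left(-5\right) \left(-4\right) = 0 \left(-4\right) = 0$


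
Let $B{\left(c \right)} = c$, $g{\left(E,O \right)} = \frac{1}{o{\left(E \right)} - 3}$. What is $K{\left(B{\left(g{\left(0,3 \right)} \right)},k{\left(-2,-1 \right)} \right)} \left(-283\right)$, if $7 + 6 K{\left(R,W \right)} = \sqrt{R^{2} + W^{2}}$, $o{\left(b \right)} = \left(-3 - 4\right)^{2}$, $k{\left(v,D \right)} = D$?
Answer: $\frac{1981}{6} - \frac{283 \sqrt{2117}}{276} \approx 282.99$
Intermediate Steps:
$o{\left(b \right)} = 49$ ($o{\left(b \right)} = \left(-7\right)^{2} = 49$)
$g{\left(E,O \right)} = \frac{1}{46}$ ($g{\left(E,O \right)} = \frac{1}{49 - 3} = \frac{1}{46}$)
$K{\left(R,W \right)} = - \frac{7}{6} + \frac{\sqrt{R^{2} + W^{2}}}{6}$
$K{\left(B{\left(g{\left(0,3 \right)} \right)},k{\left(-2,-1 \right)} \right)} \left(-283\right) = \left(- \frac{7}{6} + \frac{\sqrt{\left(\frac{1}{46}\right)^{2} + \left(-1\right)^{2}}}{6}\right) \left(-283\right) = \left(- \frac{7}{6} + \frac{\sqrt{\frac{1}{2116} + 1}}{6}\right) \left(-283\right) = \left(- \frac{7}{6} + \frac{\sqrt{\frac{2117}{2116}}}{6}\right) \left(-283\right) = \left(- \frac{7}{6} + \frac{\frac{1}{46} \sqrt{2117}}{6}\right) \left(-283\right) = \left(- \frac{7}{6} + \frac{\sqrt{2117}}{276}\right) \left(-283\right) = \frac{1981}{6} - \frac{283 \sqrt{2117}}{276}$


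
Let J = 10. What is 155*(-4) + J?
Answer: -610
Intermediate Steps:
155*(-4) + J = 155*(-4) + 10 = -620 + 10 = -610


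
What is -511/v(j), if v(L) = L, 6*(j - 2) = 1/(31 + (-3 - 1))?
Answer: -82782/325 ≈ -254.71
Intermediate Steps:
j = 325/162 (j = 2 + 1/(6*(31 + (-3 - 1))) = 2 + 1/(6*(31 - 4)) = 2 + (⅙)/27 = 2 + (⅙)*(1/27) = 2 + 1/162 = 325/162 ≈ 2.0062)
-511/v(j) = -511/325/162 = -511*162/325 = -82782/325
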